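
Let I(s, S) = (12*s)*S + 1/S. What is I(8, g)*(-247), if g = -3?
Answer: 213655/3 ≈ 71218.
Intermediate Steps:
I(s, S) = 1/S + 12*S*s (I(s, S) = 12*S*s + 1/S = 1/S + 12*S*s)
I(8, g)*(-247) = (1/(-3) + 12*(-3)*8)*(-247) = (-⅓ - 288)*(-247) = -865/3*(-247) = 213655/3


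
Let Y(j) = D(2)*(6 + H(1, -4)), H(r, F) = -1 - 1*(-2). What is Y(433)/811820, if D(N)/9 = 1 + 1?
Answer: 63/405910 ≈ 0.00015521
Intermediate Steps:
D(N) = 18 (D(N) = 9*(1 + 1) = 9*2 = 18)
H(r, F) = 1 (H(r, F) = -1 + 2 = 1)
Y(j) = 126 (Y(j) = 18*(6 + 1) = 18*7 = 126)
Y(433)/811820 = 126/811820 = 126*(1/811820) = 63/405910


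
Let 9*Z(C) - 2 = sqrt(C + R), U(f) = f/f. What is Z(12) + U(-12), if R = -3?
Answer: 14/9 ≈ 1.5556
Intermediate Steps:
U(f) = 1
Z(C) = 2/9 + sqrt(-3 + C)/9 (Z(C) = 2/9 + sqrt(C - 3)/9 = 2/9 + sqrt(-3 + C)/9)
Z(12) + U(-12) = (2/9 + sqrt(-3 + 12)/9) + 1 = (2/9 + sqrt(9)/9) + 1 = (2/9 + (1/9)*3) + 1 = (2/9 + 1/3) + 1 = 5/9 + 1 = 14/9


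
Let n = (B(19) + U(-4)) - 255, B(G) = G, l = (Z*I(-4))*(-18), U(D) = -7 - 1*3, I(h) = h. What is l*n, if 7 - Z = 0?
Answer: -123984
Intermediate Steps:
Z = 7 (Z = 7 - 1*0 = 7 + 0 = 7)
U(D) = -10 (U(D) = -7 - 3 = -10)
l = 504 (l = (7*(-4))*(-18) = -28*(-18) = 504)
n = -246 (n = (19 - 10) - 255 = 9 - 255 = -246)
l*n = 504*(-246) = -123984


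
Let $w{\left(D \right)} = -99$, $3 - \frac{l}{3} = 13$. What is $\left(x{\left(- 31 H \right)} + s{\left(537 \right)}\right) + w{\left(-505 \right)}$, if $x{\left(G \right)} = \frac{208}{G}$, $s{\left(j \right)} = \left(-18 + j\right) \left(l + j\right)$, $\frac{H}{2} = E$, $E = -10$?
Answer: $\frac{40770322}{155} \approx 2.6303 \cdot 10^{5}$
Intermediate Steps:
$l = -30$ ($l = 9 - 39 = -30$)
$H = -20$ ($H = 2 \left(-10\right) = -20$)
$s{\left(j \right)} = \left(-30 + j\right) \left(-18 + j\right)$ ($s{\left(j \right)} = \left(-18 + j\right) \left(-30 + j\right) = \left(-30 + j\right) \left(-18 + j\right)$)
$\left(x{\left(- 31 H \right)} + s{\left(537 \right)}\right) + w{\left(-505 \right)} = \left(\frac{208}{\left(-31\right) \left(-20\right)} + \left(540 + 537^{2} - 25776\right)\right) - 99 = \left(\frac{208}{620} + \left(540 + 288369 - 25776\right)\right) - 99 = \left(208 \cdot \frac{1}{620} + 263133\right) - 99 = \left(\frac{52}{155} + 263133\right) - 99 = \frac{40785667}{155} - 99 = \frac{40770322}{155}$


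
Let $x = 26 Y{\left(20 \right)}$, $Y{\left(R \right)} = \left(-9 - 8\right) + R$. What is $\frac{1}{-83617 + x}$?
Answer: $- \frac{1}{83539} \approx -1.197 \cdot 10^{-5}$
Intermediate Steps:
$Y{\left(R \right)} = -17 + R$
$x = 78$ ($x = 26 \left(-17 + 20\right) = 26 \cdot 3 = 78$)
$\frac{1}{-83617 + x} = \frac{1}{-83617 + 78} = \frac{1}{-83539} = - \frac{1}{83539}$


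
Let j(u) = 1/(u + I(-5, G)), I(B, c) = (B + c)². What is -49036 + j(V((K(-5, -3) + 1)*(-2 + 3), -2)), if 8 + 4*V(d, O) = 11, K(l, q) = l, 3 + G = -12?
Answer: -78604704/1603 ≈ -49036.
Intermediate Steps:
G = -15 (G = -3 - 12 = -15)
V(d, O) = ¾ (V(d, O) = -2 + (¼)*11 = -2 + 11/4 = ¾)
j(u) = 1/(400 + u) (j(u) = 1/(u + (-5 - 15)²) = 1/(u + (-20)²) = 1/(u + 400) = 1/(400 + u))
-49036 + j(V((K(-5, -3) + 1)*(-2 + 3), -2)) = -49036 + 1/(400 + ¾) = -49036 + 1/(1603/4) = -49036 + 4/1603 = -78604704/1603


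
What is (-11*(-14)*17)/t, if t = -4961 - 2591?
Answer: -1309/3776 ≈ -0.34666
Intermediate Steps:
t = -7552
(-11*(-14)*17)/t = (-11*(-14)*17)/(-7552) = (154*17)*(-1/7552) = 2618*(-1/7552) = -1309/3776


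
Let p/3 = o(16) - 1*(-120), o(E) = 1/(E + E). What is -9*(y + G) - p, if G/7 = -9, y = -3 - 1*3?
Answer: 8349/32 ≈ 260.91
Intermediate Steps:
o(E) = 1/(2*E)
y = -6 (y = -3 - 3 = -6)
G = -63 (G = 7*(-9) = -63)
p = 11523/32 (p = 3*((1/2)/16 - 1*(-120)) = 3*((1/2)*(1/16) + 120) = 3*(1/32 + 120) = 3*(3841/32) = 11523/32 ≈ 360.09)
-9*(y + G) - p = -9*(-6 - 63) - 1*11523/32 = -9*(-69) - 11523/32 = 621 - 11523/32 = 8349/32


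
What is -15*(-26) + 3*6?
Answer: 408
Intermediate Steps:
-15*(-26) + 3*6 = 390 + 18 = 408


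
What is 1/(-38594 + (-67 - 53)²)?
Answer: -1/24194 ≈ -4.1333e-5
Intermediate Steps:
1/(-38594 + (-67 - 53)²) = 1/(-38594 + (-120)²) = 1/(-38594 + 14400) = 1/(-24194) = -1/24194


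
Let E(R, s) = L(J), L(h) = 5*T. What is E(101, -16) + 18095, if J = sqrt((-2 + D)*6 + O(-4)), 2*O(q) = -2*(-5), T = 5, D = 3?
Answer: 18120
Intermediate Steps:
O(q) = 5 (O(q) = (-2*(-5))/2 = (1/2)*10 = 5)
J = sqrt(11) (J = sqrt((-2 + 3)*6 + 5) = sqrt(1*6 + 5) = sqrt(6 + 5) = sqrt(11) ≈ 3.3166)
L(h) = 25 (L(h) = 5*5 = 25)
E(R, s) = 25
E(101, -16) + 18095 = 25 + 18095 = 18120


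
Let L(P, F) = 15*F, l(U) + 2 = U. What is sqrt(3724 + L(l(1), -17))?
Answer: sqrt(3469) ≈ 58.898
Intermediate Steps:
l(U) = -2 + U
sqrt(3724 + L(l(1), -17)) = sqrt(3724 + 15*(-17)) = sqrt(3724 - 255) = sqrt(3469)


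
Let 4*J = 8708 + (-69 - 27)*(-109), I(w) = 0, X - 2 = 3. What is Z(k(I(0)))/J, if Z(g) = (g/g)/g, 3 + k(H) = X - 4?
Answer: -1/9586 ≈ -0.00010432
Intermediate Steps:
X = 5 (X = 2 + 3 = 5)
k(H) = -2 (k(H) = -3 + (5 - 4) = -3 + 1 = -2)
Z(g) = 1/g
J = 4793 (J = (8708 + (-69 - 27)*(-109))/4 = (8708 - 96*(-109))/4 = (8708 + 10464)/4 = (¼)*19172 = 4793)
Z(k(I(0)))/J = 1/(-2*4793) = -½*1/4793 = -1/9586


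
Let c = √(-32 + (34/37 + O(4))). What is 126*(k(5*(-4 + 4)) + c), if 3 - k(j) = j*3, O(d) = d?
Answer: 378 + 126*I*√37074/37 ≈ 378.0 + 655.7*I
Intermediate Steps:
k(j) = 3 - 3*j (k(j) = 3 - j*3 = 3 - 3*j)
c = I*√37074/37 (c = √(-32 + (34/37 + 4)) = √(-32 + 182/37) = √(-1002/37) = I*√37074/37 ≈ 5.2039*I)
126*(k(5*(-4 + 4)) + c) = 126*((3 - 15*(-4 + 4)) + I*√37074/37) = 126*((3 - 15*0) + I*√37074/37) = 126*((3 - 3*0) + I*√37074/37) = 126*((3 + 0) + I*√37074/37) = 126*(3 + I*√37074/37) = 378 + 126*I*√37074/37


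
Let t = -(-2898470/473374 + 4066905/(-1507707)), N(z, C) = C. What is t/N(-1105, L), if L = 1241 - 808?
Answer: 1049201765960/51506020674999 ≈ 0.020370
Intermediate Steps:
L = 433
t = 1049201765960/118951548903 (t = -(-2898470*1/473374 + 4066905*(-1/1507707)) = -(-1449235/236687 - 1355635/502569) = -1*(-1049201765960/118951548903) = 1049201765960/118951548903 ≈ 8.8204)
t/N(-1105, L) = (1049201765960/118951548903)/433 = (1049201765960/118951548903)*(1/433) = 1049201765960/51506020674999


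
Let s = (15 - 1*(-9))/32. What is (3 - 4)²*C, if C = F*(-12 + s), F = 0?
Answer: 0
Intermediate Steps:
s = ¾ (s = (15 + 9)*(1/32) = 24*(1/32) = ¾ ≈ 0.75000)
C = 0 (C = 0*(-12 + ¾) = 0*(-45/4) = 0)
(3 - 4)²*C = (3 - 4)²*0 = (-1)²*0 = 1*0 = 0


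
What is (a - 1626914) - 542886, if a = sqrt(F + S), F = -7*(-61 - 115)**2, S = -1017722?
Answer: -2169800 + I*sqrt(1234554) ≈ -2.1698e+6 + 1111.1*I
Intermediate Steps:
F = -216832 (F = -7*(-176)**2 = -7*30976 = -216832)
a = I*sqrt(1234554) (a = sqrt(-216832 - 1017722) = sqrt(-1234554) = I*sqrt(1234554) ≈ 1111.1*I)
(a - 1626914) - 542886 = (I*sqrt(1234554) - 1626914) - 542886 = (-1626914 + I*sqrt(1234554)) - 542886 = -2169800 + I*sqrt(1234554)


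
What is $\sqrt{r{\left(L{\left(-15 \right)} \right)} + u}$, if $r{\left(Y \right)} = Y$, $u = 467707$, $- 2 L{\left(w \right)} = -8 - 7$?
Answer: $\frac{\sqrt{1870858}}{2} \approx 683.9$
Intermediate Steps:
$L{\left(w \right)} = \frac{15}{2}$ ($L{\left(w \right)} = - \frac{-8 - 7}{2} = \left(- \frac{1}{2}\right) \left(-15\right) = \frac{15}{2}$)
$\sqrt{r{\left(L{\left(-15 \right)} \right)} + u} = \sqrt{\frac{15}{2} + 467707} = \sqrt{\frac{935429}{2}} = \frac{\sqrt{1870858}}{2}$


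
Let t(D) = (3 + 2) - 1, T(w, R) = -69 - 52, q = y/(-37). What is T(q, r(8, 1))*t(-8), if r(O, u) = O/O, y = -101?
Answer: -484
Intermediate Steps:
r(O, u) = 1
q = 101/37 (q = -101/(-37) = -101*(-1/37) = 101/37 ≈ 2.7297)
T(w, R) = -121
t(D) = 4 (t(D) = 5 - 1 = 4)
T(q, r(8, 1))*t(-8) = -121*4 = -484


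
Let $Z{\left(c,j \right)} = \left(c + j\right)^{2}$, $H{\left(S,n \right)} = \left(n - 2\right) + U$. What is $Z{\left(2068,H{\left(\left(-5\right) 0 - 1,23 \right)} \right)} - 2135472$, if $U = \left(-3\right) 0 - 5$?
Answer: $2207584$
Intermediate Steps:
$U = -5$ ($U = 0 - 5 = -5$)
$H{\left(S,n \right)} = -7 + n$ ($H{\left(S,n \right)} = \left(n - 2\right) - 5 = \left(-2 + n\right) - 5 = -7 + n$)
$Z{\left(2068,H{\left(\left(-5\right) 0 - 1,23 \right)} \right)} - 2135472 = \left(2068 + \left(-7 + 23\right)\right)^{2} - 2135472 = \left(2068 + 16\right)^{2} - 2135472 = 2084^{2} - 2135472 = 4343056 - 2135472 = 2207584$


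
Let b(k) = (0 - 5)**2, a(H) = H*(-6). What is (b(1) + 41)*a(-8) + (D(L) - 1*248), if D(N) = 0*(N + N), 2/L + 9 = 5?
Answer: 2920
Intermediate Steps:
a(H) = -6*H
b(k) = 25 (b(k) = (-5)**2 = 25)
L = -1/2 (L = 2/(-9 + 5) = 2/(-4) = 2*(-1/4) = -1/2 ≈ -0.50000)
D(N) = 0 (D(N) = 0*(2*N) = 0)
(b(1) + 41)*a(-8) + (D(L) - 1*248) = (25 + 41)*(-6*(-8)) + (0 - 1*248) = 66*48 + (0 - 248) = 3168 - 248 = 2920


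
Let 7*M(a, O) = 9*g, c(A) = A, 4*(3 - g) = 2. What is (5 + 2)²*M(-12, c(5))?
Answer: 315/2 ≈ 157.50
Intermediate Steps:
g = 5/2 (g = 3 - ¼*2 = 3 - ½ = 5/2 ≈ 2.5000)
M(a, O) = 45/14 (M(a, O) = (9*(5/2))/7 = (⅐)*(45/2) = 45/14)
(5 + 2)²*M(-12, c(5)) = (5 + 2)²*(45/14) = 7²*(45/14) = 49*(45/14) = 315/2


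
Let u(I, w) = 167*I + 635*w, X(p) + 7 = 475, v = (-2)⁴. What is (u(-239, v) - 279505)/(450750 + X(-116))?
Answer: -51543/75203 ≈ -0.68538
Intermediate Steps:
v = 16
X(p) = 468 (X(p) = -7 + 475 = 468)
(u(-239, v) - 279505)/(450750 + X(-116)) = ((167*(-239) + 635*16) - 279505)/(450750 + 468) = ((-39913 + 10160) - 279505)/451218 = (-29753 - 279505)*(1/451218) = -309258*1/451218 = -51543/75203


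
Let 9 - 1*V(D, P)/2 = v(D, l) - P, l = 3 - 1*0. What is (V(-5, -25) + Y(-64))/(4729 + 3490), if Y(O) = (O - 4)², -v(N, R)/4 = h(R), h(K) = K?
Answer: 4616/8219 ≈ 0.56163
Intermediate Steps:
l = 3 (l = 3 + 0 = 3)
v(N, R) = -4*R
Y(O) = (-4 + O)²
V(D, P) = 42 + 2*P (V(D, P) = 18 - 2*(-4*3 - P) = 18 - 2*(-12 - P) = 18 + (24 + 2*P) = 42 + 2*P)
(V(-5, -25) + Y(-64))/(4729 + 3490) = ((42 + 2*(-25)) + (-4 - 64)²)/(4729 + 3490) = ((42 - 50) + (-68)²)/8219 = (-8 + 4624)*(1/8219) = 4616*(1/8219) = 4616/8219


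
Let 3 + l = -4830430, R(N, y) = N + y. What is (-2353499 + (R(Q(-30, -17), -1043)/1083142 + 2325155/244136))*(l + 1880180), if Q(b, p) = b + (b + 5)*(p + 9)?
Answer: 918033959751260664546359/132216977656 ≈ 6.9434e+12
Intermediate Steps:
Q(b, p) = b + (5 + b)*(9 + p)
l = -4830433 (l = -3 - 4830430 = -4830433)
(-2353499 + (R(Q(-30, -17), -1043)/1083142 + 2325155/244136))*(l + 1880180) = (-2353499 + (((45 + 5*(-17) + 10*(-30) - 30*(-17)) - 1043)/1083142 + 2325155/244136))*(-4830433 + 1880180) = (-2353499 + (((45 - 85 - 300 + 510) - 1043)*(1/1083142) + 2325155*(1/244136)))*(-2950253) = (-2353499 + ((170 - 1043)*(1/1083142) + 2325155/244136))*(-2950253) = (-2353499 + (-873*1/1083142 + 2325155/244136))*(-2950253) = (-2353499 + (-873/1083142 + 2325155/244136))*(-2950253) = (-2353499 + 1259129953141/132216977656)*(-2950253) = -311171265566465203/132216977656*(-2950253) = 918033959751260664546359/132216977656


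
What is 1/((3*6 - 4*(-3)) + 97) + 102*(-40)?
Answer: -518159/127 ≈ -4080.0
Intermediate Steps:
1/((3*6 - 4*(-3)) + 97) + 102*(-40) = 1/((18 + 12) + 97) - 4080 = 1/(30 + 97) - 4080 = 1/127 - 4080 = -518159/127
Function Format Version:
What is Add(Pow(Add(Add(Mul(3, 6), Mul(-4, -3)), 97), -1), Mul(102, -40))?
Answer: Rational(-518159, 127) ≈ -4080.0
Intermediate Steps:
Add(Pow(Add(Add(Mul(3, 6), Mul(-4, -3)), 97), -1), Mul(102, -40)) = Add(Pow(Add(Add(18, 12), 97), -1), -4080) = Add(Pow(Add(30, 97), -1), -4080) = Add(Pow(127, -1), -4080) = Add(Rational(1, 127), -4080) = Rational(-518159, 127)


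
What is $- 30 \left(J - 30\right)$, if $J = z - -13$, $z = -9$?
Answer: $780$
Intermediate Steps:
$J = 4$ ($J = -9 - -13 = -9 + 13 = 4$)
$- 30 \left(J - 30\right) = - 30 \left(4 - 30\right) = \left(-30\right) \left(-26\right) = 780$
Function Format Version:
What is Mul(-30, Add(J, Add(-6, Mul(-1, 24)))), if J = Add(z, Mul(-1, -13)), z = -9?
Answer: 780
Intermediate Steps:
J = 4 (J = Add(-9, Mul(-1, -13)) = Add(-9, 13) = 4)
Mul(-30, Add(J, Add(-6, Mul(-1, 24)))) = Mul(-30, Add(4, Add(-6, Mul(-1, 24)))) = Mul(-30, Add(4, Add(-6, -24))) = Mul(-30, Add(4, -30)) = Mul(-30, -26) = 780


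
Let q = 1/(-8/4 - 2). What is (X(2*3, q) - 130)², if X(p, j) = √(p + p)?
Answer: 16912 - 520*√3 ≈ 16011.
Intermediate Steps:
q = -¼ (q = 1/(-8*¼ - 2) = 1/(-2 - 2) = 1/(-4) = -¼ ≈ -0.25000)
X(p, j) = √2*√p (X(p, j) = √(2*p) = √2*√p)
(X(2*3, q) - 130)² = (√2*√(2*3) - 130)² = (√2*√6 - 130)² = (2*√3 - 130)² = (-130 + 2*√3)²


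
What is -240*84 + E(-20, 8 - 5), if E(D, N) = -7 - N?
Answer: -20170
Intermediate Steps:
-240*84 + E(-20, 8 - 5) = -240*84 + (-7 - (8 - 5)) = -20160 + (-7 - 1*3) = -20160 + (-7 - 3) = -20160 - 10 = -20170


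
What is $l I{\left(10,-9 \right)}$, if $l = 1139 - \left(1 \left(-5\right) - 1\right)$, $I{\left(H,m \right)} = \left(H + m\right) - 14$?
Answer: $-14885$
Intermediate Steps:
$I{\left(H,m \right)} = -14 + H + m$
$l = 1145$ ($l = 1139 - \left(-5 - 1\right) = 1139 - -6 = 1139 + 6 = 1145$)
$l I{\left(10,-9 \right)} = 1145 \left(-14 + 10 - 9\right) = 1145 \left(-13\right) = -14885$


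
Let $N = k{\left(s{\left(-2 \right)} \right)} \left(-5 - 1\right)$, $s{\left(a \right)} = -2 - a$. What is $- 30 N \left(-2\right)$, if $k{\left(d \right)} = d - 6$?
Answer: $2160$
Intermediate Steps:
$k{\left(d \right)} = -6 + d$ ($k{\left(d \right)} = d - 6 = -6 + d$)
$N = 36$ ($N = \left(-6 - 0\right) \left(-5 - 1\right) = \left(-6 + \left(-2 + 2\right)\right) \left(-6\right) = \left(-6 + 0\right) \left(-6\right) = \left(-6\right) \left(-6\right) = 36$)
$- 30 N \left(-2\right) = \left(-30\right) 36 \left(-2\right) = \left(-1080\right) \left(-2\right) = 2160$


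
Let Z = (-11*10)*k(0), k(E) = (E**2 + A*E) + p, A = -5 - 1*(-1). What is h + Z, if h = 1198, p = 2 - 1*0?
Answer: 978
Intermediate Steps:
A = -4 (A = -5 + 1 = -4)
p = 2 (p = 2 + 0 = 2)
k(E) = 2 + E**2 - 4*E (k(E) = (E**2 - 4*E) + 2 = 2 + E**2 - 4*E)
Z = -220 (Z = (-11*10)*(2 + 0**2 - 4*0) = -110*(2 + 0 + 0) = -110*2 = -220)
h + Z = 1198 - 220 = 978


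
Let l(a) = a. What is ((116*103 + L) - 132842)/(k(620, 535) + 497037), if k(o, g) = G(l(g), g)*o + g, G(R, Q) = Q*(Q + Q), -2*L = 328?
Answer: -8647/25386898 ≈ -0.00034061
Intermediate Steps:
L = -164 (L = -½*328 = -164)
G(R, Q) = 2*Q² (G(R, Q) = Q*(2*Q) = 2*Q²)
k(o, g) = g + 2*o*g² (k(o, g) = (2*g²)*o + g = 2*o*g² + g = g + 2*o*g²)
((116*103 + L) - 132842)/(k(620, 535) + 497037) = ((116*103 - 164) - 132842)/(535*(1 + 2*535*620) + 497037) = ((11948 - 164) - 132842)/(535*(1 + 663400) + 497037) = (11784 - 132842)/(535*663401 + 497037) = -121058/(354919535 + 497037) = -121058/355416572 = -121058*1/355416572 = -8647/25386898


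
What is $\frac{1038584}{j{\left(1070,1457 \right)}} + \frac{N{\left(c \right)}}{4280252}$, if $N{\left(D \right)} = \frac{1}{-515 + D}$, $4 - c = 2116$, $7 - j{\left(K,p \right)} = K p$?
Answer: $- \frac{11678069067361319}{17529550952461932} \approx -0.66619$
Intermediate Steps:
$j{\left(K,p \right)} = 7 - K p$
$c = -2112$ ($c = 4 - 2116 = -2112$)
$\frac{1038584}{j{\left(1070,1457 \right)}} + \frac{N{\left(c \right)}}{4280252} = \frac{1038584}{7 - 1070 \cdot 1457} + \frac{1}{\left(-515 - 2112\right) 4280252} = \frac{1038584}{7 - 1558990} + \frac{1}{-2627} \cdot \frac{1}{4280252} = \frac{1038584}{-1558983} - \frac{1}{11244222004} = 1038584 \left(- \frac{1}{1558983}\right) - \frac{1}{11244222004} = - \frac{1038584}{1558983} - \frac{1}{11244222004} = - \frac{11678069067361319}{17529550952461932}$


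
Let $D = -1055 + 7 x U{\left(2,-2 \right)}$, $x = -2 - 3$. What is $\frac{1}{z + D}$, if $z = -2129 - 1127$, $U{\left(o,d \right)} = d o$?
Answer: $- \frac{1}{4171} \approx -0.00023975$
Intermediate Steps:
$x = -5$
$D = -915$ ($D = -1055 + 7 \left(-5\right) \left(\left(-2\right) 2\right) = -1055 - -140 = -1055 + 140 = -915$)
$z = -3256$
$\frac{1}{z + D} = \frac{1}{-3256 - 915} = \frac{1}{-4171} = - \frac{1}{4171}$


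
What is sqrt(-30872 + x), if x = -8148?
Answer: 2*I*sqrt(9755) ≈ 197.53*I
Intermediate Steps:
sqrt(-30872 + x) = sqrt(-30872 - 8148) = sqrt(-39020) = 2*I*sqrt(9755)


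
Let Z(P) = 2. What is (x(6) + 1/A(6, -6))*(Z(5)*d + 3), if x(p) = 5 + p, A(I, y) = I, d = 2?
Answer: 469/6 ≈ 78.167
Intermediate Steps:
(x(6) + 1/A(6, -6))*(Z(5)*d + 3) = ((5 + 6) + 1/6)*(2*2 + 3) = (11 + ⅙)*(4 + 3) = (67/6)*7 = 469/6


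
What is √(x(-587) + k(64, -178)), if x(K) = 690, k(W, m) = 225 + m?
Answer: √737 ≈ 27.148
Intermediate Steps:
√(x(-587) + k(64, -178)) = √(690 + (225 - 178)) = √(690 + 47) = √737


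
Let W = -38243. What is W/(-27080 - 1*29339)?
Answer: 38243/56419 ≈ 0.67784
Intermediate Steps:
W/(-27080 - 1*29339) = -38243/(-27080 - 1*29339) = -38243/(-27080 - 29339) = -38243/(-56419) = -38243*(-1/56419) = 38243/56419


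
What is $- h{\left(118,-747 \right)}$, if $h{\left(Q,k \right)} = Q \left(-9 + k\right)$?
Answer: $89208$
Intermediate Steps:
$- h{\left(118,-747 \right)} = - 118 \left(-9 - 747\right) = - 118 \left(-756\right) = \left(-1\right) \left(-89208\right) = 89208$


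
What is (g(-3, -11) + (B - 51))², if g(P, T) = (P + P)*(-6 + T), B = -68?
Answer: 289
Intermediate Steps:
g(P, T) = 2*P*(-6 + T) (g(P, T) = (2*P)*(-6 + T) = 2*P*(-6 + T))
(g(-3, -11) + (B - 51))² = (2*(-3)*(-6 - 11) + (-68 - 51))² = (2*(-3)*(-17) - 119)² = (102 - 119)² = (-17)² = 289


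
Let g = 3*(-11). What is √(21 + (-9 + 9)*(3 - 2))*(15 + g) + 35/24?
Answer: 35/24 - 18*√21 ≈ -81.028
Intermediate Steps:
g = -33
√(21 + (-9 + 9)*(3 - 2))*(15 + g) + 35/24 = √(21 + (-9 + 9)*(3 - 2))*(15 - 33) + 35/24 = √(21 + 0*1)*(-18) + 35*(1/24) = √(21 + 0)*(-18) + 35/24 = √21*(-18) + 35/24 = -18*√21 + 35/24 = 35/24 - 18*√21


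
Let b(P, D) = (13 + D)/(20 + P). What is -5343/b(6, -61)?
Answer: 23153/8 ≈ 2894.1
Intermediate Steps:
b(P, D) = (13 + D)/(20 + P)
-5343/b(6, -61) = -5343*(20 + 6)/(13 - 61) = -5343/(-48/26) = -5343/((1/26)*(-48)) = -5343/(-24/13) = -5343*(-13/24) = 23153/8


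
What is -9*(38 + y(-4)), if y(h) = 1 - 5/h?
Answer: -1449/4 ≈ -362.25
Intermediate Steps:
y(h) = 1 - 5/h
-9*(38 + y(-4)) = -9*(38 + (-5 - 4)/(-4)) = -9*(38 - ¼*(-9)) = -9*(38 + 9/4) = -9*161/4 = -1449/4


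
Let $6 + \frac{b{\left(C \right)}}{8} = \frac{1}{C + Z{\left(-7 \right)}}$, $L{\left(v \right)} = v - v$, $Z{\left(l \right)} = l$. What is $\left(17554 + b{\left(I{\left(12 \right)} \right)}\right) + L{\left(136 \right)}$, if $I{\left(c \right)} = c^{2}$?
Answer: $\frac{2398330}{137} \approx 17506.0$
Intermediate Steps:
$L{\left(v \right)} = 0$
$b{\left(C \right)} = -48 + \frac{8}{-7 + C}$ ($b{\left(C \right)} = -48 + \frac{8}{C - 7} = -48 + \frac{8}{-7 + C}$)
$\left(17554 + b{\left(I{\left(12 \right)} \right)}\right) + L{\left(136 \right)} = \left(17554 + \frac{8 \left(43 - 6 \cdot 12^{2}\right)}{-7 + 12^{2}}\right) + 0 = \left(17554 + \frac{8 \left(43 - 864\right)}{-7 + 144}\right) + 0 = \left(17554 + \frac{8 \left(43 - 864\right)}{137}\right) + 0 = \left(17554 + 8 \cdot \frac{1}{137} \left(-821\right)\right) + 0 = \left(17554 - \frac{6568}{137}\right) + 0 = \frac{2398330}{137} + 0 = \frac{2398330}{137}$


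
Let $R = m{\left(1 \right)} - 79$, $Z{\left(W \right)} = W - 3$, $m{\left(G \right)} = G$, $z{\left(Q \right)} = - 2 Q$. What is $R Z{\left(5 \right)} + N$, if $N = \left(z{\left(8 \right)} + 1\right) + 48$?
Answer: $-123$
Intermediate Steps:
$Z{\left(W \right)} = -3 + W$ ($Z{\left(W \right)} = W - 3 = -3 + W$)
$R = -78$ ($R = 1 - 79 = -78$)
$N = 33$ ($N = \left(\left(-2\right) 8 + 1\right) + 48 = \left(-16 + 1\right) + 48 = -15 + 48 = 33$)
$R Z{\left(5 \right)} + N = - 78 \left(-3 + 5\right) + 33 = \left(-78\right) 2 + 33 = -156 + 33 = -123$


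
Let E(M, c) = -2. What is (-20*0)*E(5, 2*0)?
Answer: 0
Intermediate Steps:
(-20*0)*E(5, 2*0) = -20*0*(-2) = 0*(-2) = 0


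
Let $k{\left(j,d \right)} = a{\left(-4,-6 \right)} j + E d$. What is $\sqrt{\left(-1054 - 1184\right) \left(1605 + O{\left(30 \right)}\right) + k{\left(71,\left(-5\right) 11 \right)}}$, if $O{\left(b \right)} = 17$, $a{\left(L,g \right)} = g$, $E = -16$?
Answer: $i \sqrt{3629582} \approx 1905.1 i$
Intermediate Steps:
$k{\left(j,d \right)} = - 16 d - 6 j$ ($k{\left(j,d \right)} = - 6 j - 16 d = - 16 d - 6 j$)
$\sqrt{\left(-1054 - 1184\right) \left(1605 + O{\left(30 \right)}\right) + k{\left(71,\left(-5\right) 11 \right)}} = \sqrt{\left(-1054 - 1184\right) \left(1605 + 17\right) - \left(426 + 16 \left(\left(-5\right) 11\right)\right)} = \sqrt{\left(-2238\right) 1622 - -454} = \sqrt{-3630036 + \left(880 - 426\right)} = \sqrt{-3630036 + 454} = \sqrt{-3629582} = i \sqrt{3629582}$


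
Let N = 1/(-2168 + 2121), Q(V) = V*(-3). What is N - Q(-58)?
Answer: -8179/47 ≈ -174.02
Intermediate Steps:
Q(V) = -3*V
N = -1/47 (N = 1/(-47) = -1/47 ≈ -0.021277)
N - Q(-58) = -1/47 - (-3)*(-58) = -1/47 - 1*174 = -1/47 - 174 = -8179/47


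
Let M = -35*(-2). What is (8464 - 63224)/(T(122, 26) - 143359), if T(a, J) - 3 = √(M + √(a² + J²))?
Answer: 54760/(143356 - √(70 + 2*√3890)) ≈ 0.38202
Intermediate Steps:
M = 70
T(a, J) = 3 + √(70 + √(J² + a²)) (T(a, J) = 3 + √(70 + √(a² + J²)) = 3 + √(70 + √(J² + a²)))
(8464 - 63224)/(T(122, 26) - 143359) = (8464 - 63224)/((3 + √(70 + √(26² + 122²))) - 143359) = -54760/((3 + √(70 + √(676 + 14884))) - 143359) = -54760/((3 + √(70 + √15560)) - 143359) = -54760/((3 + √(70 + 2*√3890)) - 143359) = -54760/(-143356 + √(70 + 2*√3890))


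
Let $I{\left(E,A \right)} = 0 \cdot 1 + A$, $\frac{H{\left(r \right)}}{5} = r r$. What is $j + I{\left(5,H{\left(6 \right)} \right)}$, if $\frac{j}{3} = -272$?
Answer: $-636$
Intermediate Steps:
$H{\left(r \right)} = 5 r^{2}$ ($H{\left(r \right)} = 5 r r = 5 r^{2}$)
$I{\left(E,A \right)} = A$ ($I{\left(E,A \right)} = 0 + A = A$)
$j = -816$ ($j = 3 \left(-272\right) = -816$)
$j + I{\left(5,H{\left(6 \right)} \right)} = -816 + 5 \cdot 6^{2} = -816 + 5 \cdot 36 = -816 + 180 = -636$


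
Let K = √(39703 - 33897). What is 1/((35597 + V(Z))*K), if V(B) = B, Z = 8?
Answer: √5806/206722630 ≈ 3.6860e-7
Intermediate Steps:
K = √5806 ≈ 76.197
1/((35597 + V(Z))*K) = 1/((35597 + 8)*(√5806)) = (√5806/5806)/35605 = √5806/206722630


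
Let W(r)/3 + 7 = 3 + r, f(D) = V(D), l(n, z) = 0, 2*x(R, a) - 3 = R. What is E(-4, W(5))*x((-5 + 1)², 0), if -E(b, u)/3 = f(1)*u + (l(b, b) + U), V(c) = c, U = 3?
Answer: -171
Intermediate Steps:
x(R, a) = 3/2 + R/2
f(D) = D
W(r) = -12 + 3*r (W(r) = -21 + 3*(3 + r) = -21 + (9 + 3*r) = -12 + 3*r)
E(b, u) = -9 - 3*u (E(b, u) = -3*(1*u + (0 + 3)) = -3*(u + 3) = -3*(3 + u) = -9 - 3*u)
E(-4, W(5))*x((-5 + 1)², 0) = (-9 - 3*(-12 + 3*5))*(3/2 + (-5 + 1)²/2) = (-9 - 3*(-12 + 15))*(3/2 + (½)*(-4)²) = (-9 - 3*3)*(3/2 + (½)*16) = (-9 - 9)*(3/2 + 8) = -18*19/2 = -171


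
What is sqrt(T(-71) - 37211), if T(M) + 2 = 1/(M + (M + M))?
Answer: I*sqrt(1688316810)/213 ≈ 192.91*I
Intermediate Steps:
T(M) = -2 + 1/(3*M) (T(M) = -2 + 1/(M + (M + M)) = -2 + 1/(M + 2*M) = -2 + 1/(3*M))
sqrt(T(-71) - 37211) = sqrt((-2 + (1/3)/(-71)) - 37211) = sqrt((-2 + (1/3)*(-1/71)) - 37211) = sqrt((-2 - 1/213) - 37211) = sqrt(-427/213 - 37211) = sqrt(-7926370/213) = I*sqrt(1688316810)/213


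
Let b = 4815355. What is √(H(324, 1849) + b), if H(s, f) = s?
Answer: 11*√39799 ≈ 2194.5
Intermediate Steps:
√(H(324, 1849) + b) = √(324 + 4815355) = √4815679 = 11*√39799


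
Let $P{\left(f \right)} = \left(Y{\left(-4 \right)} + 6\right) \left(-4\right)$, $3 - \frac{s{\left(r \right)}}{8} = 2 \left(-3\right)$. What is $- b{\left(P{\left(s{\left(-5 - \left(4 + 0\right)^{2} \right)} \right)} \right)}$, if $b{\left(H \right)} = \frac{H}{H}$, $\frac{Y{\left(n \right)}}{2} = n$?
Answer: $-1$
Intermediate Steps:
$Y{\left(n \right)} = 2 n$
$s{\left(r \right)} = 72$ ($s{\left(r \right)} = 24 - 8 \cdot 2 \left(-3\right) = 24 - -48 = 24 + 48 = 72$)
$P{\left(f \right)} = 8$ ($P{\left(f \right)} = \left(2 \left(-4\right) + 6\right) \left(-4\right) = \left(-8 + 6\right) \left(-4\right) = \left(-2\right) \left(-4\right) = 8$)
$b{\left(H \right)} = 1$
$- b{\left(P{\left(s{\left(-5 - \left(4 + 0\right)^{2} \right)} \right)} \right)} = \left(-1\right) 1 = -1$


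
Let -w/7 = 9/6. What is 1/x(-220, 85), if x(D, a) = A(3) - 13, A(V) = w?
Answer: -2/47 ≈ -0.042553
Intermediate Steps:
w = -21/2 (w = -63/6 = -7*3/2 = -21/2 ≈ -10.500)
A(V) = -21/2
x(D, a) = -47/2 (x(D, a) = -21/2 - 13 = -47/2)
1/x(-220, 85) = 1/(-47/2) = -2/47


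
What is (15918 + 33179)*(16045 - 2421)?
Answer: 668897528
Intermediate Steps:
(15918 + 33179)*(16045 - 2421) = 49097*13624 = 668897528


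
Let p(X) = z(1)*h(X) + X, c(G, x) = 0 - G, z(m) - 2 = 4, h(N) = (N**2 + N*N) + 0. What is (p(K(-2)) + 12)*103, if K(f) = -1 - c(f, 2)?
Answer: 12051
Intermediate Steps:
h(N) = 2*N**2 (h(N) = (N**2 + N**2) + 0 = 2*N**2 + 0 = 2*N**2)
z(m) = 6 (z(m) = 2 + 4 = 6)
c(G, x) = -G
K(f) = -1 + f (K(f) = -1 - (-1)*f = -1 + f)
p(X) = X + 12*X**2 (p(X) = 6*(2*X**2) + X = 12*X**2 + X = X + 12*X**2)
(p(K(-2)) + 12)*103 = ((-1 - 2)*(1 + 12*(-1 - 2)) + 12)*103 = (-3*(1 + 12*(-3)) + 12)*103 = (-3*(1 - 36) + 12)*103 = (-3*(-35) + 12)*103 = (105 + 12)*103 = 117*103 = 12051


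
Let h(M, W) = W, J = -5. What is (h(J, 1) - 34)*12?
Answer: -396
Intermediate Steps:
(h(J, 1) - 34)*12 = (1 - 34)*12 = -33*12 = -396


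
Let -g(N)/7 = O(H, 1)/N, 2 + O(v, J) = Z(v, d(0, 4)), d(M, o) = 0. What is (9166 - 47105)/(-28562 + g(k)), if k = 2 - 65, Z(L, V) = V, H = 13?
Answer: 341451/257060 ≈ 1.3283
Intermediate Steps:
k = -63
O(v, J) = -2 (O(v, J) = -2 + 0 = -2)
g(N) = 14/N (g(N) = -(-14)/N = 14/N)
(9166 - 47105)/(-28562 + g(k)) = (9166 - 47105)/(-28562 + 14/(-63)) = -37939/(-28562 + 14*(-1/63)) = -37939/(-28562 - 2/9) = -37939/(-257060/9) = -37939*(-9/257060) = 341451/257060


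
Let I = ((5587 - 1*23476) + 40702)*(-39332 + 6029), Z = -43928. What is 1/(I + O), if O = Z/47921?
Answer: -47921/36407564750147 ≈ -1.3162e-9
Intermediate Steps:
I = -759741339 (I = ((5587 - 23476) + 40702)*(-33303) = (-17889 + 40702)*(-33303) = 22813*(-33303) = -759741339)
O = -43928/47921 ≈ -0.91668
1/(I + O) = 1/(-759741339 - 43928/47921) = 1/(-36407564750147/47921) = -47921/36407564750147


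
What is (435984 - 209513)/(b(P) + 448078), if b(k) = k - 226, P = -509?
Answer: 226471/447343 ≈ 0.50626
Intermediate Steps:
b(k) = -226 + k
(435984 - 209513)/(b(P) + 448078) = (435984 - 209513)/((-226 - 509) + 448078) = 226471/(-735 + 448078) = 226471/447343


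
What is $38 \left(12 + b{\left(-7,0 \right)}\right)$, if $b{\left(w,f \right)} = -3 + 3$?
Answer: $456$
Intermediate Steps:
$b{\left(w,f \right)} = 0$
$38 \left(12 + b{\left(-7,0 \right)}\right) = 38 \left(12 + 0\right) = 38 \cdot 12 = 456$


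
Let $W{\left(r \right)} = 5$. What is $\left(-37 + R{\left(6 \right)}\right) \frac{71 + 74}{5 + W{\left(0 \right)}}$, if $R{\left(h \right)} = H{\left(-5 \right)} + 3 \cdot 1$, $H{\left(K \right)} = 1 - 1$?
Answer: $-493$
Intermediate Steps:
$H{\left(K \right)} = 0$
$R{\left(h \right)} = 3$ ($R{\left(h \right)} = 0 + 3 \cdot 1 = 0 + 3 = 3$)
$\left(-37 + R{\left(6 \right)}\right) \frac{71 + 74}{5 + W{\left(0 \right)}} = \left(-37 + 3\right) \frac{71 + 74}{5 + 5} = - 34 \cdot \frac{145}{10} = - 34 \cdot 145 \cdot \frac{1}{10} = \left(-34\right) \frac{29}{2} = -493$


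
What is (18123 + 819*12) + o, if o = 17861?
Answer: 45812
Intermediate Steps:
(18123 + 819*12) + o = (18123 + 819*12) + 17861 = (18123 + 9828) + 17861 = 27951 + 17861 = 45812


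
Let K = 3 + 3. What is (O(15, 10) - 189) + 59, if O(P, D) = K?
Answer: -124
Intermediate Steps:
K = 6
O(P, D) = 6
(O(15, 10) - 189) + 59 = (6 - 189) + 59 = -183 + 59 = -124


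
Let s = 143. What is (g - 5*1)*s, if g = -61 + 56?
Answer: -1430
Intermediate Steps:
g = -5
(g - 5*1)*s = (-5 - 5*1)*143 = (-5 - 5)*143 = -10*143 = -1430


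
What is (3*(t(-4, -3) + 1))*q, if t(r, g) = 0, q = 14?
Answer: 42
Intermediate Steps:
(3*(t(-4, -3) + 1))*q = (3*(0 + 1))*14 = (3*1)*14 = 3*14 = 42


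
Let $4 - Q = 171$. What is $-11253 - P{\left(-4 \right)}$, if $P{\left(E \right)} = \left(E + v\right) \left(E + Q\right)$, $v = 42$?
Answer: $-4755$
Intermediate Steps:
$Q = -167$ ($Q = 4 - 171 = -167$)
$P{\left(E \right)} = \left(-167 + E\right) \left(42 + E\right)$ ($P{\left(E \right)} = \left(E + 42\right) \left(E - 167\right) = \left(42 + E\right) \left(-167 + E\right) = \left(-167 + E\right) \left(42 + E\right)$)
$-11253 - P{\left(-4 \right)} = -11253 - \left(-7014 + \left(-4\right)^{2} - -500\right) = -11253 - \left(-7014 + 16 + 500\right) = -11253 - -6498 = -11253 + 6498 = -4755$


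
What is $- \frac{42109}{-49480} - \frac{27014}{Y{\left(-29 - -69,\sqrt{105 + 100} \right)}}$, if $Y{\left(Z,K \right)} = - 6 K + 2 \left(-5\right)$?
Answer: $- \frac{12557667}{346360} + \frac{3117 \sqrt{205}}{140} \approx 282.52$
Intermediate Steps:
$Y{\left(Z,K \right)} = -10 - 6 K$ ($Y{\left(Z,K \right)} = - 6 K - 10 = -10 - 6 K$)
$- \frac{42109}{-49480} - \frac{27014}{Y{\left(-29 - -69,\sqrt{105 + 100} \right)}} = - \frac{42109}{-49480} - \frac{27014}{-10 - 6 \sqrt{105 + 100}} = \left(-42109\right) \left(- \frac{1}{49480}\right) - \frac{27014}{-10 - 6 \sqrt{205}} = \frac{42109}{49480} - \frac{27014}{-10 - 6 \sqrt{205}}$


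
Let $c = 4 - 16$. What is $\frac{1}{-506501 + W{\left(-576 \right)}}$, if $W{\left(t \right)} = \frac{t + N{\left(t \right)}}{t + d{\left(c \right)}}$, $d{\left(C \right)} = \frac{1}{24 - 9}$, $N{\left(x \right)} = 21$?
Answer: $- \frac{8639}{4375653814} \approx -1.9743 \cdot 10^{-6}$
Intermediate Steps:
$c = -12$ ($c = 4 - 16 = -12$)
$d{\left(C \right)} = \frac{1}{15}$
$W{\left(t \right)} = \frac{21 + t}{\frac{1}{15} + t}$ ($W{\left(t \right)} = \frac{t + 21}{t + \frac{1}{15}} = \frac{21 + t}{\frac{1}{15} + t}$)
$\frac{1}{-506501 + W{\left(-576 \right)}} = \frac{1}{-506501 + \frac{15 \left(21 - 576\right)}{1 + 15 \left(-576\right)}} = \frac{1}{-506501 + 15 \frac{1}{1 - 8640} \left(-555\right)} = \frac{1}{-506501 + 15 \frac{1}{-8639} \left(-555\right)} = \frac{1}{-506501 + 15 \left(- \frac{1}{8639}\right) \left(-555\right)} = \frac{1}{-506501 + \frac{8325}{8639}} = \frac{1}{- \frac{4375653814}{8639}} = - \frac{8639}{4375653814}$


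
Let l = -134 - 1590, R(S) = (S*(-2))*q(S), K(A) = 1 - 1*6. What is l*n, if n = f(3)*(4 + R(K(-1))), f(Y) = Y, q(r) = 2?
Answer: -124128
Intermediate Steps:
K(A) = -5 (K(A) = 1 - 6 = -5)
R(S) = -4*S (R(S) = (S*(-2))*2 = -2*S*2 = -4*S)
l = -1724
n = 72 (n = 3*(4 - 4*(-5)) = 3*(4 + 20) = 3*24 = 72)
l*n = -1724*72 = -124128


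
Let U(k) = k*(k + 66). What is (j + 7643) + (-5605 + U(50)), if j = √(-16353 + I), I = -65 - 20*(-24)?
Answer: 7838 + I*√15938 ≈ 7838.0 + 126.25*I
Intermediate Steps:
I = 415 (I = -65 + 480 = 415)
U(k) = k*(66 + k)
j = I*√15938 (j = √(-16353 + 415) = √(-15938) = I*√15938 ≈ 126.25*I)
(j + 7643) + (-5605 + U(50)) = (I*√15938 + 7643) + (-5605 + 50*(66 + 50)) = (7643 + I*√15938) + (-5605 + 50*116) = (7643 + I*√15938) + (-5605 + 5800) = (7643 + I*√15938) + 195 = 7838 + I*√15938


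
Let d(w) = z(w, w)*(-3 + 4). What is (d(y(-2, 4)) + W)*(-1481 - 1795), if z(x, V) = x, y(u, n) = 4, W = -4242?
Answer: 13883688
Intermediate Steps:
d(w) = w (d(w) = w*(-3 + 4) = w*1 = w)
(d(y(-2, 4)) + W)*(-1481 - 1795) = (4 - 4242)*(-1481 - 1795) = -4238*(-3276) = 13883688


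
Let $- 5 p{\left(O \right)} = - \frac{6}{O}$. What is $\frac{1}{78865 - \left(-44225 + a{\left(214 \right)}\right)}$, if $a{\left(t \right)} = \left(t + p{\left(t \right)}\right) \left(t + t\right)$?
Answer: $\frac{5}{157478} \approx 3.175 \cdot 10^{-5}$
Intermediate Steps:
$p{\left(O \right)} = \frac{6}{5 O}$ ($p{\left(O \right)} = - \frac{\left(-6\right) \frac{1}{O}}{5} = \frac{6}{5 O}$)
$a{\left(t \right)} = 2 t \left(t + \frac{6}{5 t}\right)$ ($a{\left(t \right)} = \left(t + \frac{6}{5 t}\right) \left(t + t\right) = \left(t + \frac{6}{5 t}\right) 2 t = 2 t \left(t + \frac{6}{5 t}\right)$)
$\frac{1}{78865 - \left(-44225 + a{\left(214 \right)}\right)} = \frac{1}{78865 + \left(44225 - \left(\frac{12}{5} + 2 \cdot 214^{2}\right)\right)} = \frac{1}{78865 + \left(44225 - \left(\frac{12}{5} + 2 \cdot 45796\right)\right)} = \frac{1}{78865 + \left(44225 - \left(\frac{12}{5} + 91592\right)\right)} = \frac{1}{78865 + \left(44225 - \frac{457972}{5}\right)} = \frac{1}{78865 - \frac{236847}{5}} = \frac{1}{\frac{157478}{5}} = \frac{5}{157478}$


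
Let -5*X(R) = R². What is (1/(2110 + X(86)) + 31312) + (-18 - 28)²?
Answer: 105431917/3154 ≈ 33428.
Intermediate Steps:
X(R) = -R²/5
(1/(2110 + X(86)) + 31312) + (-18 - 28)² = (1/(2110 - ⅕*86²) + 31312) + (-18 - 28)² = (1/(2110 - ⅕*7396) + 31312) + (-46)² = (1/(2110 - 7396/5) + 31312) + 2116 = (1/(3154/5) + 31312) + 2116 = (5/3154 + 31312) + 2116 = 98758053/3154 + 2116 = 105431917/3154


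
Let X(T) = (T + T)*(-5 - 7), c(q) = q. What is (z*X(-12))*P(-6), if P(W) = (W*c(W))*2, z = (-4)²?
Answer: 331776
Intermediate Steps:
z = 16
X(T) = -24*T (X(T) = (2*T)*(-12) = -24*T)
P(W) = 2*W² (P(W) = (W*W)*2 = W²*2 = 2*W²)
(z*X(-12))*P(-6) = (16*(-24*(-12)))*(2*(-6)²) = (16*288)*(2*36) = 4608*72 = 331776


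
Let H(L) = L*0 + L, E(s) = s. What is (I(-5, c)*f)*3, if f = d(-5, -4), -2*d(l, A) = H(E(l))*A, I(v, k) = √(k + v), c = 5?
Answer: 0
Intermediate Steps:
H(L) = L (H(L) = 0 + L = L)
d(l, A) = -A*l/2 (d(l, A) = -l*A/2 = -A*l/2)
f = -10 (f = -½*(-4)*(-5) = -10)
(I(-5, c)*f)*3 = (√(5 - 5)*(-10))*3 = (√0*(-10))*3 = (0*(-10))*3 = 0*3 = 0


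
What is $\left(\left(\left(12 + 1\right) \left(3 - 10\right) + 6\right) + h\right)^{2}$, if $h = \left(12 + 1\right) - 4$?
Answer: $5776$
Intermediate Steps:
$h = 9$ ($h = 13 - 4 = 9$)
$\left(\left(\left(12 + 1\right) \left(3 - 10\right) + 6\right) + h\right)^{2} = \left(\left(\left(12 + 1\right) \left(3 - 10\right) + 6\right) + 9\right)^{2} = \left(\left(13 \left(-7\right) + 6\right) + 9\right)^{2} = \left(\left(-91 + 6\right) + 9\right)^{2} = \left(-85 + 9\right)^{2} = \left(-76\right)^{2} = 5776$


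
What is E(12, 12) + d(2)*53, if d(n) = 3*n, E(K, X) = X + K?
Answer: 342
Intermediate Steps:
E(K, X) = K + X
E(12, 12) + d(2)*53 = (12 + 12) + (3*2)*53 = 24 + 6*53 = 24 + 318 = 342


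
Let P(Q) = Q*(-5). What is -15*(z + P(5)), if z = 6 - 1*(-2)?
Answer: 255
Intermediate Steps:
P(Q) = -5*Q
z = 8 (z = 6 + 2 = 8)
-15*(z + P(5)) = -15*(8 - 5*5) = -15*(8 - 25) = -15*(-17) = 255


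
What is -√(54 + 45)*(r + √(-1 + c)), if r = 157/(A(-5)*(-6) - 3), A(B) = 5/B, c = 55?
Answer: √11*(-157 - 9*√6) ≈ -593.83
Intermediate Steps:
r = 157/3 (r = 157/((5/(-5))*(-6) - 3) = 157/((5*(-⅕))*(-6) - 3) = 157/(-1*(-6) - 3) = 157/(6 - 3) = 157/3 ≈ 52.333)
-√(54 + 45)*(r + √(-1 + c)) = -√(54 + 45)*(157/3 + √(-1 + 55)) = -√99*(157/3 + √54) = -3*√11*(157/3 + 3*√6)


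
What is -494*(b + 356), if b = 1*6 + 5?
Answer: -181298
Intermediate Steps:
b = 11 (b = 6 + 5 = 11)
-494*(b + 356) = -494*(11 + 356) = -494*367 = -181298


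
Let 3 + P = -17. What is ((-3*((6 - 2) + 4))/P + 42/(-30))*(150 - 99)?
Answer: -51/5 ≈ -10.200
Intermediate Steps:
P = -20 (P = -3 - 17 = -20)
((-3*((6 - 2) + 4))/P + 42/(-30))*(150 - 99) = (-3*((6 - 2) + 4)/(-20) + 42/(-30))*(150 - 99) = (-3*(4 + 4)*(-1/20) + 42*(-1/30))*51 = (-3*8*(-1/20) - 7/5)*51 = (-24*(-1/20) - 7/5)*51 = (6/5 - 7/5)*51 = -⅕*51 = -51/5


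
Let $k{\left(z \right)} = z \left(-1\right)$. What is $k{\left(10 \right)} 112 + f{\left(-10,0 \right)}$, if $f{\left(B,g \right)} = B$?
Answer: $-1130$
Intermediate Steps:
$k{\left(z \right)} = - z$
$k{\left(10 \right)} 112 + f{\left(-10,0 \right)} = \left(-1\right) 10 \cdot 112 - 10 = \left(-10\right) 112 - 10 = -1120 - 10 = -1130$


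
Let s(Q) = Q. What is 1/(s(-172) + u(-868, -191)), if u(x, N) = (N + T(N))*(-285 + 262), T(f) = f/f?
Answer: 1/4198 ≈ 0.00023821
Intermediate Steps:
T(f) = 1
u(x, N) = -23 - 23*N (u(x, N) = (N + 1)*(-285 + 262) = (1 + N)*(-23) = -23 - 23*N)
1/(s(-172) + u(-868, -191)) = 1/(-172 + (-23 - 23*(-191))) = 1/(-172 + (-23 + 4393)) = 1/(-172 + 4370) = 1/4198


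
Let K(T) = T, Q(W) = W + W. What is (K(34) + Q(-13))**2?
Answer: 64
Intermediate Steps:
Q(W) = 2*W
(K(34) + Q(-13))**2 = (34 + 2*(-13))**2 = (34 - 26)**2 = 8**2 = 64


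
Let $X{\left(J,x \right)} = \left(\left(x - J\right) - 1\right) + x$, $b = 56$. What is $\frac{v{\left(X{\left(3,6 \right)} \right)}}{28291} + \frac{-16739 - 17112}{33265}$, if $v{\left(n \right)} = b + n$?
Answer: $- \frac{955549681}{941100115} \approx -1.0154$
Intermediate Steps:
$X{\left(J,x \right)} = -1 - J + 2 x$ ($X{\left(J,x \right)} = \left(-1 + x - J\right) + x = -1 - J + 2 x$)
$v{\left(n \right)} = 56 + n$
$\frac{v{\left(X{\left(3,6 \right)} \right)}}{28291} + \frac{-16739 - 17112}{33265} = \frac{56 - -8}{28291} + \frac{-16739 - 17112}{33265} = \left(56 - -8\right) \frac{1}{28291} - \frac{33851}{33265} = \left(56 + 8\right) \frac{1}{28291} - \frac{33851}{33265} = 64 \cdot \frac{1}{28291} - \frac{33851}{33265} = \frac{64}{28291} - \frac{33851}{33265} = - \frac{955549681}{941100115}$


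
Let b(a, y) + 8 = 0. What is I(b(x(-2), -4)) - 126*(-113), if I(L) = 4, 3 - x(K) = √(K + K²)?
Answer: 14242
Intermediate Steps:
x(K) = 3 - √(K + K²)
b(a, y) = -8 (b(a, y) = -8 + 0 = -8)
I(b(x(-2), -4)) - 126*(-113) = 4 - 126*(-113) = 4 + 14238 = 14242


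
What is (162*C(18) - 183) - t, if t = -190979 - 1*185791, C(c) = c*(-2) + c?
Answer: 373671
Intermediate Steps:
C(c) = -c (C(c) = -2*c + c = -c)
t = -376770 (t = -190979 - 185791 = -376770)
(162*C(18) - 183) - t = (162*(-1*18) - 183) - 1*(-376770) = (162*(-18) - 183) + 376770 = (-2916 - 183) + 376770 = -3099 + 376770 = 373671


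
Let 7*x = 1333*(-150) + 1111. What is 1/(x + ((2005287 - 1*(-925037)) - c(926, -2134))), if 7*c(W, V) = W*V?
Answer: 7/22289513 ≈ 3.1405e-7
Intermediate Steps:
c(W, V) = V*W/7 (c(W, V) = (W*V)/7 = (V*W)/7 = V*W/7)
x = -198839/7 (x = (1333*(-150) + 1111)/7 = (-199950 + 1111)/7 = (⅐)*(-198839) = -198839/7 ≈ -28406.)
1/(x + ((2005287 - 1*(-925037)) - c(926, -2134))) = 1/(-198839/7 + ((2005287 - 1*(-925037)) - (-2134)*926/7)) = 1/(-198839/7 + ((2005287 + 925037) - 1*(-1976084/7))) = 1/(-198839/7 + (2930324 + 1976084/7)) = 1/(-198839/7 + 22488352/7) = 1/(22289513/7) = 7/22289513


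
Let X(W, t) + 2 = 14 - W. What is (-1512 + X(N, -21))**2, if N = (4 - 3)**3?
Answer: 2253001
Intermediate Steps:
N = 1 (N = 1**3 = 1)
X(W, t) = 12 - W (X(W, t) = -2 + (14 - W) = 12 - W)
(-1512 + X(N, -21))**2 = (-1512 + (12 - 1*1))**2 = (-1512 + (12 - 1))**2 = (-1512 + 11)**2 = (-1501)**2 = 2253001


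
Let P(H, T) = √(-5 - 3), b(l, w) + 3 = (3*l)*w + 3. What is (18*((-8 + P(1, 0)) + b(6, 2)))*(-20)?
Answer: -10080 - 720*I*√2 ≈ -10080.0 - 1018.2*I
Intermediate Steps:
b(l, w) = 3*l*w (b(l, w) = -3 + ((3*l)*w + 3) = -3 + (3*l*w + 3) = -3 + (3 + 3*l*w) = 3*l*w)
P(H, T) = 2*I*√2 (P(H, T) = √(-8) = 2*I*√2)
(18*((-8 + P(1, 0)) + b(6, 2)))*(-20) = (18*((-8 + 2*I*√2) + 3*6*2))*(-20) = (18*((-8 + 2*I*√2) + 36))*(-20) = (18*(28 + 2*I*√2))*(-20) = (504 + 36*I*√2)*(-20) = -10080 - 720*I*√2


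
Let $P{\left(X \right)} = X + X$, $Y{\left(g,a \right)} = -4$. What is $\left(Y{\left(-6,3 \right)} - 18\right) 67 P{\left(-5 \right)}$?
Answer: $14740$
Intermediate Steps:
$P{\left(X \right)} = 2 X$
$\left(Y{\left(-6,3 \right)} - 18\right) 67 P{\left(-5 \right)} = \left(-4 - 18\right) 67 \cdot 2 \left(-5\right) = \left(-22\right) 67 \left(-10\right) = \left(-1474\right) \left(-10\right) = 14740$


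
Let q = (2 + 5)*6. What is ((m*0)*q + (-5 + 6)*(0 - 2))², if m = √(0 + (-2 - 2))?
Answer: 4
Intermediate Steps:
m = 2*I (m = √(0 - 4) = √(-4) = 2*I ≈ 2.0*I)
q = 42 (q = 7*6 = 42)
((m*0)*q + (-5 + 6)*(0 - 2))² = (((2*I)*0)*42 + (-5 + 6)*(0 - 2))² = (0*42 + 1*(-2))² = (0 - 2)² = (-2)² = 4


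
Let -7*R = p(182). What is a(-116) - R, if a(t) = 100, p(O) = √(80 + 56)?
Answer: 100 + 2*√34/7 ≈ 101.67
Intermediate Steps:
p(O) = 2*√34 (p(O) = √136 = 2*√34)
R = -2*√34/7 ≈ -1.6660
a(-116) - R = 100 - (-2)*√34/7 = 100 + 2*√34/7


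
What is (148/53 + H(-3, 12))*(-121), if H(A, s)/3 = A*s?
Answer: 674696/53 ≈ 12730.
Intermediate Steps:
H(A, s) = 3*A*s (H(A, s) = 3*(A*s) = 3*A*s)
(148/53 + H(-3, 12))*(-121) = (148/53 + 3*(-3)*12)*(-121) = (148*(1/53) - 108)*(-121) = (148/53 - 108)*(-121) = -5576/53*(-121) = 674696/53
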